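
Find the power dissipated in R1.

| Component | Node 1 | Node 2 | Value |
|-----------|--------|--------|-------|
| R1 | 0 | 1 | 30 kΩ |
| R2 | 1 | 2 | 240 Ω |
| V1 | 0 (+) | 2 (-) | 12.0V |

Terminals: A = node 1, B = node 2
Nodal analysis, taking node 2 as the 0 V reference.
Source V1 fixes V_0 = 12 V.
KCL at each unknown node (sum of currents leaving = 0; resistances in Ω):
  Node 1: (V_1 - 12)/30000 + (V_1 - 0)/240 = 0
Collecting terms: 0.0042 × V_1 = 0.0004  =>  V_1 = 0.09524 V
I_R1 = (V_0 - V_1)/R1 = (12 - 0.09524)/30000 = 0.0003968 A
P_R1 = I_R1² × R1 = (0.0003968)² × 30000 = 0.004724 W

Final answer: 0.004724 W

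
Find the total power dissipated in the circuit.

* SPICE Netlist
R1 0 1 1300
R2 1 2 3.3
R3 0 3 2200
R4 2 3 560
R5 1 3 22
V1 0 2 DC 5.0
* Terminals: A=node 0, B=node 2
Nodal analysis, taking node 2 as the 0 V reference.
Source V1 fixes V_0 = 5 V.
KCL at each unknown node (sum of currents leaving = 0; resistances in Ω):
  Node 1: (V_1 - 5)/1300 + (V_1 - 0)/3.3 + (V_1 - V_3)/22 = 0
  Node 3: (V_3 - 5)/2200 + (V_3 - 0)/560 + (V_3 - V_1)/22 = 0
Collecting terms (coefficients in siemens):
  0.3493·V_1 - 0.04545·V_3 = 0.003846
  0.04769·V_3 - 0.04545·V_1 = 0.002273
Determinant D = (0.3493)(0.04769) - (-0.04545)(-0.04545) = 0.01459
V_1 = [(0.003846)(0.04769) - (-0.04545)(0.002273)]/D = 0.01965 V
V_3 = [(0.3493)(0.002273) - (0.003846)(-0.04545)]/D = 0.06638 V
Power in each resistor, P = (ΔV)²/R:
  P_R1 = (5 - 0.01965)²/1300 = 0.01908 W
  P_R2 = (0.01965 - 0)²/3.3 = 0.000117 W
  P_R3 = (5 - 0.06638)²/2200 = 0.01106 W
  P_R4 = (0 - 0.06638)²/560 = 0.000007868 W
  P_R5 = (0.01965 - 0.06638)²/22 = 0.00009925 W
P_total = P_R1 + P_R2 + P_R3 + P_R4 + P_R5 = 0.03037 W

Final answer: 0.03037 W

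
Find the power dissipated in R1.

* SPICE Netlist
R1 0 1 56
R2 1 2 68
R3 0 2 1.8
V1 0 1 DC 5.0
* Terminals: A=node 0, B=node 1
Nodal analysis, taking node 1 as the 0 V reference.
Source V1 fixes V_0 = 5 V.
KCL at each unknown node (sum of currents leaving = 0; resistances in Ω):
  Node 2: (V_2 - 0)/68 + (V_2 - 5)/1.8 = 0
Collecting terms: 0.5703 × V_2 = 2.778  =>  V_2 = 4.871 V
I_R1 = (V_0 - V_1)/R1 = (5 - 0)/56 = 0.08929 A
P_R1 = I_R1² × R1 = (0.08929)² × 56 = 0.4464 W

Final answer: 0.4464 W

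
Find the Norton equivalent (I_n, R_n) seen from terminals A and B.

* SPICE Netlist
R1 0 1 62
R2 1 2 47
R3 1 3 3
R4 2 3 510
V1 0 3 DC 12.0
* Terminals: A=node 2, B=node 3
Find the Thévenin equivalent first; then I_n = V_th/R_th and R_n = R_th.
Step 1 — V_th is the open-circuit voltage V_A - V_B (nothing connected across the terminals).
Nodal analysis, taking node 3 as the 0 V reference.
Source V1 fixes V_0 = 12 V.
KCL at each unknown node (sum of currents leaving = 0; resistances in Ω):
  Node 1: (V_1 - 12)/62 + (V_1 - V_2)/47 + (V_1 - 0)/3 = 0
  Node 2: (V_2 - V_1)/47 + (V_2 - 0)/510 = 0
Collecting terms (coefficients in siemens):
  0.3707·V_1 - 0.02128·V_2 = 0.1935
  0.02324·V_2 - 0.02128·V_1 = 0
Determinant D = (0.3707)(0.02324) - (-0.02128)(-0.02128) = 0.008162
V_1 = [(0.1935)(0.02324) - (-0.02128)(0)]/D = 0.551 V
V_2 = [(0.3707)(0) - (0.1935)(-0.02128)]/D = 0.5045 V
V_th = V_2 - V_3 = 0.5045 - 0 = 0.5045 V
Step 2 — R_th: zero the source — replace V1 by a short circuit (node 3 merges into node 0) — and find the resistance seen between A (node 2) and B (node 0).
Reduce the network between node 2 (A) and node 0 (B) by series/parallel combination:
  Rp1 = R1 ‖ R3 (parallel, both between nodes 0 and 1) = 1/(1/62 + 1/3) = 2.862 Ω
  Rs1 = R2 + Rp1 (series, joined only at node 1) = 47 + 2.862 = 49.86 Ω
  Rp2 = R4 ‖ Rs1 (parallel, both between nodes 0 and 2) = 1/(1/510 + 1/49.86) = 45.42 Ω
R_th = 45.42 Ω
I_n = V_th/R_th = 0.5045/45.42 = 0.01111 A, and R_n = R_th = 45.42 Ω

Final answer: I_n = 0.01111 A, R_n = 45.42 Ω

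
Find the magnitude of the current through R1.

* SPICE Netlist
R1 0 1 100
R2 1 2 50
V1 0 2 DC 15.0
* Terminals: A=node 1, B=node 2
Nodal analysis, taking node 2 as the 0 V reference.
Source V1 fixes V_0 = 15 V.
KCL at each unknown node (sum of currents leaving = 0; resistances in Ω):
  Node 1: (V_1 - 15)/100 + (V_1 - 0)/50 = 0
Collecting terms: 0.03 × V_1 = 0.15  =>  V_1 = 5 V
I_R1 = (V_0 - V_1)/R1 = (15 - 5)/100 = 0.1 A
|I_R1| = 0.1 A

Final answer: |I_R1| = 0.1 A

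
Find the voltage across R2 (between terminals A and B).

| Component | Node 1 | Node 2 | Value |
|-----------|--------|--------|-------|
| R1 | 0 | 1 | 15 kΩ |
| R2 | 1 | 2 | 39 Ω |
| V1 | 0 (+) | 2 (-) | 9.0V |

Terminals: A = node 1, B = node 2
R1 and R2 are in series across V1 (node 0 → node 1 → node 2), and the output A–B is taken across R2, so this is a voltage divider.
Series current: I = V1/(R1 + R2) = 9/(15000 + 39) = 9/15040 = 0.0005984 A
V_R2 = I × R2 = V1 × R2/(R1 + R2) = 9 × 39/15040 = 0.02334 V

Final answer: 0.02334 V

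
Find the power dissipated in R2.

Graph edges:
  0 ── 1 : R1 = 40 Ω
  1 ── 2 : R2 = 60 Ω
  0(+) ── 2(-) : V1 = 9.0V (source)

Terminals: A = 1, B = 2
Nodal analysis, taking node 2 as the 0 V reference.
Source V1 fixes V_0 = 9 V.
KCL at each unknown node (sum of currents leaving = 0; resistances in Ω):
  Node 1: (V_1 - 9)/40 + (V_1 - 0)/60 = 0
Collecting terms: 0.04167 × V_1 = 0.225  =>  V_1 = 5.4 V
I_R2 = (V_1 - V_2)/R2 = (5.4 - 0)/60 = 0.09 A
P_R2 = I_R2² × R2 = (0.09)² × 60 = 0.486 W

Final answer: 0.486 W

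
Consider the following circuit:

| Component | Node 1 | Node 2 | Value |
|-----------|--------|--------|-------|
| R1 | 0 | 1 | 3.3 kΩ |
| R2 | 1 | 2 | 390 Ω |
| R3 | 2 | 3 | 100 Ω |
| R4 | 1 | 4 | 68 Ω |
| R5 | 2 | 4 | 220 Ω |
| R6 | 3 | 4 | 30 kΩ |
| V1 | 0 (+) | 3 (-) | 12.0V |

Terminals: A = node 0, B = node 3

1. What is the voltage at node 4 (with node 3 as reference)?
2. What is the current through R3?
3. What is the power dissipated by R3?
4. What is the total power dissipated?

Nodal analysis, taking node 3 as the 0 V reference.
Source V1 fixes V_0 = 12 V.
KCL at each unknown node (sum of currents leaving = 0; resistances in Ω):
  Node 1: (V_1 - 12)/3300 + (V_1 - V_2)/390 + (V_1 - V_4)/68 = 0
  Node 2: (V_2 - V_1)/390 + (V_2 - 0)/100 + (V_2 - V_4)/220 = 0
  Node 4: (V_4 - V_1)/68 + (V_4 - V_2)/220 + (V_4 - 0)/30000 = 0
Collecting terms (coefficients in siemens):
  0.01757·V_1 - 0.002564·V_2 - 0.01471·V_4 = 0.003636
  0.01711·V_2 - 0.002564·V_1 - 0.004545·V_4 = 0
  0.01928·V_4 - 0.01471·V_1 - 0.004545·V_2 = 0
Solving these 3 simultaneous equations (Gaussian elimination) gives:
  V_1 = 0.8888 V, V_2 = 0.3342 V, V_4 = 0.7565 V
Part 1:
  Read off the nodal solution: V_4 = 0.7565 V
Part 2:
  I_R3 = (V_2 - V_3)/R3 = (0.3342 - 0)/100 = 0.003342 A
  Magnitude: I_R3 = 0.003342 A
Part 3:
  I_R3 = (V_2 - V_3)/R3 = (0.3342 - 0)/100 = 0.003342 A
  P_R3 = I_R3² × R3 = (0.003342)² × 100 = 0.001117 W
Part 4:
  Power in each resistor, P = (ΔV)²/R:
    P_R1 = (12 - 0.8888)²/3300 = 0.03741 W
    P_R2 = (0.8888 - 0.3342)²/390 = 0.0007887 W
    P_R3 = (0.3342 - 0)²/100 = 0.001117 W
    P_R4 = (0.8888 - 0.7565)²/68 = 0.0002572 W
    P_R5 = (0.3342 - 0.7565)²/220 = 0.0008108 W
    P_R6 = (0 - 0.7565)²/30000 = 0.00001908 W
  P_total = P_R1 + P_R2 + P_R3 + P_R4 + P_R5 + P_R6 = 0.0404 W

Final answers:
1. V_4 = 0.7565 V
2. I_R3 = 0.003342 A
3. P_R3 = 0.001117 W
4. P_total = 0.0404 W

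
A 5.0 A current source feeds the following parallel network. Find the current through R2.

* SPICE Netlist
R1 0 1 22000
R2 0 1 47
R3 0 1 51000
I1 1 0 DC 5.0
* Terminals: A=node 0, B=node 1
All resistors sit directly between nodes 0 and 1, so they are in parallel and share one voltage V; the full source current 5 A splits among them.
1/R_par = 1/22000 + 1/47 + 1/51000 = 0.02134 S  =>  R_par = 46.86 Ω
V = I × R_par = 5 × 46.86 = 234.3 V
I_R2 = V/R2 = 234.3/47 = 4.985 A

Final answer: 4.985 A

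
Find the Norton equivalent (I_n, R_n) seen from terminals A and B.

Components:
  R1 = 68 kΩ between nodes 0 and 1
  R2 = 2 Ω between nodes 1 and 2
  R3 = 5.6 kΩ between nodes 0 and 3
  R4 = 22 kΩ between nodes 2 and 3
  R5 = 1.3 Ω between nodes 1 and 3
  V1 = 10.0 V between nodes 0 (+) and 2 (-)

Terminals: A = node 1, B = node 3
Find the Thévenin equivalent first; then I_n = V_th/R_th and R_n = R_th.
Step 1 — V_th is the open-circuit voltage V_A - V_B (nothing connected across the terminals).
Nodal analysis, taking node 2 as the 0 V reference.
Source V1 fixes V_0 = 10 V.
KCL at each unknown node (sum of currents leaving = 0; resistances in Ω):
  Node 1: (V_1 - 10)/68000 + (V_1 - 0)/2 + (V_1 - V_3)/1.3 = 0
  Node 3: (V_3 - 10)/5600 + (V_3 - 0)/22000 + (V_3 - V_1)/1.3 = 0
Collecting terms (coefficients in siemens):
  1.269·V_1 - 0.7692·V_3 = 0.0001471
  0.7695·V_3 - 0.7692·V_1 = 0.001786
Determinant D = (1.269)(0.7695) - (-0.7692)(-0.7692) = 0.3849
V_1 = [(0.0001471)(0.7695) - (-0.7692)(0.001786)]/D = 0.003863 V
V_3 = [(1.269)(0.001786) - (0.0001471)(-0.7692)]/D = 0.006182 V
V_th = V_1 - V_3 = 0.003863 - 0.006182 = -0.00232 V
Step 2 — R_th: zero the source — replace V1 by a short circuit (node 2 merges into node 0) — and find the resistance seen between A (node 1) and B (node 3).
Reduce the network between node 1 (A) and node 3 (B) by series/parallel combination:
  Rp1 = R1 ‖ R2 (parallel, both between nodes 0 and 1) = 1/(1/68000 + 1/2) = 2 Ω
  Rp2 = R3 ‖ R4 (parallel, both between nodes 0 and 3) = 1/(1/5600 + 1/22000) = 4464 Ω
  Rs1 = Rp1 + Rp2 (series, joined only at node 0) = 2 + 4464 = 4466 Ω
  Rp3 = R5 ‖ Rs1 (parallel, both between nodes 1 and 3) = 1/(1/1.3 + 1/4466) = 1.3 Ω
R_th = 1.3 Ω
I_n = V_th/R_th = -0.00232/1.3 = -0.001785 A, and R_n = R_th = 1.3 Ω

Final answer: I_n = -0.001785 A, R_n = 1.3 Ω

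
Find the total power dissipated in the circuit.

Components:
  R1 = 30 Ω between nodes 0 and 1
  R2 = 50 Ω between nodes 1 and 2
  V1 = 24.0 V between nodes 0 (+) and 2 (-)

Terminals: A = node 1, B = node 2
Nodal analysis, taking node 2 as the 0 V reference.
Source V1 fixes V_0 = 24 V.
KCL at each unknown node (sum of currents leaving = 0; resistances in Ω):
  Node 1: (V_1 - 24)/30 + (V_1 - 0)/50 = 0
Collecting terms: 0.05333 × V_1 = 0.8  =>  V_1 = 15 V
Power in each resistor, P = (ΔV)²/R:
  P_R1 = (24 - 15)²/30 = 2.7 W
  P_R2 = (15 - 0)²/50 = 4.5 W
P_total = P_R1 + P_R2 = 7.2 W

Final answer: 7.2 W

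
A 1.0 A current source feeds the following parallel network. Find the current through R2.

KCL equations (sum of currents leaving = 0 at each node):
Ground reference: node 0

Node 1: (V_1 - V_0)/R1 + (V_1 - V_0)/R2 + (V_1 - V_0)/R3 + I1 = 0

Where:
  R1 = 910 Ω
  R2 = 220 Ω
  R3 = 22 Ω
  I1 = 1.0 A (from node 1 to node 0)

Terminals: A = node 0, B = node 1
All resistors sit directly between nodes 0 and 1, so they are in parallel and share one voltage V; the full source current 1 A splits among them.
1/R_par = 1/910 + 1/220 + 1/22 = 0.0511 S  =>  R_par = 19.57 Ω
V = I × R_par = 1 × 19.57 = 19.57 V
I_R2 = V/R2 = 19.57/220 = 0.08895 A

Final answer: 0.08895 A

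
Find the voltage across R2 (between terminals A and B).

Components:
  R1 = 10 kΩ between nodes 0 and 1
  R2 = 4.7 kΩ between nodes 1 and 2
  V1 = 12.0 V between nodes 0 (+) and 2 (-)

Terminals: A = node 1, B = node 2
R1 and R2 are in series across V1 (node 0 → node 1 → node 2), and the output A–B is taken across R2, so this is a voltage divider.
Series current: I = V1/(R1 + R2) = 12/(10000 + 4700) = 12/14700 = 0.0008163 A
V_R2 = I × R2 = V1 × R2/(R1 + R2) = 12 × 4700/14700 = 3.837 V

Final answer: 3.837 V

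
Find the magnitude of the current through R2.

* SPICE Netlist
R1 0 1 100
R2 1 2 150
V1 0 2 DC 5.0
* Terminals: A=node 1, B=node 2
Nodal analysis, taking node 2 as the 0 V reference.
Source V1 fixes V_0 = 5 V.
KCL at each unknown node (sum of currents leaving = 0; resistances in Ω):
  Node 1: (V_1 - 5)/100 + (V_1 - 0)/150 = 0
Collecting terms: 0.01667 × V_1 = 0.05  =>  V_1 = 3 V
I_R2 = (V_1 - V_2)/R2 = (3 - 0)/150 = 0.02 A
|I_R2| = 0.02 A

Final answer: |I_R2| = 0.02 A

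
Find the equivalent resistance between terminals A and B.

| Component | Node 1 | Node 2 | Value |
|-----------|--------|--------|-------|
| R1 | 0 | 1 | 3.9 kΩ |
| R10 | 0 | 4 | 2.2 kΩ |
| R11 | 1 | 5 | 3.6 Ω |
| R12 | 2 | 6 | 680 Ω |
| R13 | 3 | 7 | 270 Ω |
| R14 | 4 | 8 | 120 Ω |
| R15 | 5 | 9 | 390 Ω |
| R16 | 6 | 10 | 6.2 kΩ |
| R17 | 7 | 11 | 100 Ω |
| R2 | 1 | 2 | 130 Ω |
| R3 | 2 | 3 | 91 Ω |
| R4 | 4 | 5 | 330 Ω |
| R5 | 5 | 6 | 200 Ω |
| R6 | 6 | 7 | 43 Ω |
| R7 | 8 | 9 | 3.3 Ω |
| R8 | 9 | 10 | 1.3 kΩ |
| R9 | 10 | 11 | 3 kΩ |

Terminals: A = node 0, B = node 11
The network is not a plain series/parallel combination. Inject a 1 A test current into terminal A (node 0) and return it from terminal B (node 11); then R_eq = V_A / (1 A).
Nodal analysis, taking node 11 as the 0 V reference.
Current source I_test pushes 1 A into node 0 and draws it out of node 11.
KCL at each unknown node (sum of currents leaving = 0; resistances in Ω):
  Node 0: (V_0 - V_1)/3900 + (V_0 - V_4)/2200 - 1 = 0
  Node 1: (V_1 - V_0)/3900 + (V_1 - V_2)/130 + (V_1 - V_5)/3.6 = 0
  Node 2: (V_2 - V_1)/130 + (V_2 - V_3)/91 + (V_2 - V_6)/680 = 0
  Node 3: (V_3 - V_2)/91 + (V_3 - V_7)/270 = 0
  Node 4: (V_4 - V_0)/2200 + (V_4 - V_5)/330 + (V_4 - V_8)/120 = 0
  Node 5: (V_5 - V_1)/3.6 + (V_5 - V_4)/330 + (V_5 - V_6)/200 + (V_5 - V_9)/390 = 0
  Node 6: (V_6 - V_2)/680 + (V_6 - V_5)/200 + (V_6 - V_7)/43 + (V_6 - V_10)/6200 = 0
  Node 7: (V_7 - V_3)/270 + (V_7 - V_6)/43 + (V_7 - 0)/100 = 0
  Node 8: (V_8 - V_4)/120 + (V_8 - V_9)/3.3 = 0
  Node 9: (V_9 - V_5)/390 + (V_9 - V_8)/3.3 + (V_9 - V_10)/1300 = 0
  Node 10: (V_10 - V_6)/6200 + (V_10 - V_9)/1300 + (V_10 - 0)/3000 = 0
Collecting terms (coefficients in siemens):
  0.000711·V_0 - 0.0002564·V_1 - 0.0004545·V_4 = 1
  0.2857·V_1 - 0.0002564·V_0 - 0.007692·V_2 - 0.2778·V_5 = 0
  0.02015·V_2 - 0.007692·V_1 - 0.01099·V_3 - 0.001471·V_6 = 0
  0.01469·V_3 - 0.01099·V_2 - 0.003704·V_7 = 0
  0.01182·V_4 - 0.0004545·V_0 - 0.00303·V_5 - 0.008333·V_8 = 0
  0.2884·V_5 - 0.2778·V_1 - 0.00303·V_4 - 0.005·V_6 - 0.002564·V_9 = 0
  0.02989·V_6 - 0.001471·V_2 - 0.005·V_5 - 0.02326·V_7 - 0.0001613·V_10 = 0
  0.03696·V_7 - 0.003704·V_3 - 0.02326·V_6 = 0
  0.3114·V_8 - 0.008333·V_4 - 0.303·V_9 = 0
  0.3064·V_9 - 0.002564·V_5 - 0.303·V_8 - 0.0007692·V_10 = 0
  0.001264·V_10 - 0.0001613·V_6 - 0.0007692·V_9 = 0
Solving these 11 simultaneous equations (Gaussian elimination) gives:
  V_0 = 1712 V, V_1 = 234.1 V, V_2 = 187.6 V, V_3 = 163.8 V
  V_4 = 346.3 V, V_5 = 234 V, V_6 = 122 V, V_7 = 93.16 V
  V_8 = 312.6 V, V_9 = 311.6 V, V_10 = 205.2 V
R_eq = V_0 / 1 A = 1712 Ω = 1.712 kΩ

Final answer: 1.712 kΩ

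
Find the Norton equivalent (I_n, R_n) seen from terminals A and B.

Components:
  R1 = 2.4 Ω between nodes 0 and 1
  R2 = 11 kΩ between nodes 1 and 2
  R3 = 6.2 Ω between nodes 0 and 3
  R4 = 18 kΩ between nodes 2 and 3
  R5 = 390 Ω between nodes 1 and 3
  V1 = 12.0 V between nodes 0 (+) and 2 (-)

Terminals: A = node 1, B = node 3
Find the Thévenin equivalent first; then I_n = V_th/R_th and R_n = R_th.
Step 1 — V_th is the open-circuit voltage V_A - V_B (nothing connected across the terminals).
Nodal analysis, taking node 2 as the 0 V reference.
Source V1 fixes V_0 = 12 V.
KCL at each unknown node (sum of currents leaving = 0; resistances in Ω):
  Node 1: (V_1 - 12)/2.4 + (V_1 - 0)/11000 + (V_1 - V_3)/390 = 0
  Node 3: (V_3 - 12)/6.2 + (V_3 - 0)/18000 + (V_3 - V_1)/390 = 0
Collecting terms (coefficients in siemens):
  0.4193·V_1 - 0.002564·V_3 = 5
  0.1639·V_3 - 0.002564·V_1 = 1.935
Determinant D = (0.4193)(0.1639) - (-0.002564)(-0.002564) = 0.06872
V_1 = [(5)(0.1639) - (-0.002564)(1.935)]/D = 12 V
V_3 = [(0.4193)(1.935) - (5)(-0.002564)]/D = 12 V
V_th = V_1 - V_3 = 12 - 12 = 0.001482 V
Step 2 — R_th: zero the source — replace V1 by a short circuit (node 2 merges into node 0) — and find the resistance seen between A (node 1) and B (node 3).
Reduce the network between node 1 (A) and node 3 (B) by series/parallel combination:
  Rp1 = R1 ‖ R2 (parallel, both between nodes 0 and 1) = 1/(1/2.4 + 1/11000) = 2.399 Ω
  Rp2 = R3 ‖ R4 (parallel, both between nodes 0 and 3) = 1/(1/6.2 + 1/18000) = 6.198 Ω
  Rs1 = Rp1 + Rp2 (series, joined only at node 0) = 2.399 + 6.198 = 8.597 Ω
  Rp3 = R5 ‖ Rs1 (parallel, both between nodes 1 and 3) = 1/(1/390 + 1/8.597) = 8.412 Ω
R_th = 8.412 Ω
I_n = V_th/R_th = 0.001482/8.412 = 0.0001761 A, and R_n = R_th = 8.412 Ω

Final answer: I_n = 0.0001761 A, R_n = 8.412 Ω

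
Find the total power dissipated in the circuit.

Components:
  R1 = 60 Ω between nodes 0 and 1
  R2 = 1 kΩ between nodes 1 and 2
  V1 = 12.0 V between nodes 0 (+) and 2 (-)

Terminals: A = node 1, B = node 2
Nodal analysis, taking node 2 as the 0 V reference.
Source V1 fixes V_0 = 12 V.
KCL at each unknown node (sum of currents leaving = 0; resistances in Ω):
  Node 1: (V_1 - 12)/60 + (V_1 - 0)/1000 = 0
Collecting terms: 0.01767 × V_1 = 0.2  =>  V_1 = 11.32 V
Power in each resistor, P = (ΔV)²/R:
  P_R1 = (12 - 11.32)²/60 = 0.00769 W
  P_R2 = (11.32 - 0)²/1000 = 0.1282 W
P_total = P_R1 + P_R2 = 0.1358 W

Final answer: 0.1358 W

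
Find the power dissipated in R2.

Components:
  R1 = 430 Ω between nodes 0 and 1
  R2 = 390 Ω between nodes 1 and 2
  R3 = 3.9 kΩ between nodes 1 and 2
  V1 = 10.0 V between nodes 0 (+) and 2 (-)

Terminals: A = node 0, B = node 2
Nodal analysis, taking node 2 as the 0 V reference.
Source V1 fixes V_0 = 10 V.
KCL at each unknown node (sum of currents leaving = 0; resistances in Ω):
  Node 1: (V_1 - 10)/430 + (V_1 - 0)/390 + (V_1 - 0)/3900 = 0
Collecting terms: 0.005146 × V_1 = 0.02326  =>  V_1 = 4.519 V
I_R2 = (V_1 - V_2)/R2 = (4.519 - 0)/390 = 0.01159 A
P_R2 = I_R2² × R2 = (0.01159)² × 390 = 0.05237 W

Final answer: 0.05237 W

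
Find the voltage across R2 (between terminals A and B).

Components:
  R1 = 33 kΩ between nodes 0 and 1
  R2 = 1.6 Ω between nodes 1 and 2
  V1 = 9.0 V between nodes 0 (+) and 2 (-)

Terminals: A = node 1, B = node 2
R1 and R2 are in series across V1 (node 0 → node 1 → node 2), and the output A–B is taken across R2, so this is a voltage divider.
Series current: I = V1/(R1 + R2) = 9/(33000 + 1.6) = 9/33000 = 0.0002727 A
V_R2 = I × R2 = V1 × R2/(R1 + R2) = 9 × 1.6/33000 = 0.0004363 V

Final answer: 0.0004363 V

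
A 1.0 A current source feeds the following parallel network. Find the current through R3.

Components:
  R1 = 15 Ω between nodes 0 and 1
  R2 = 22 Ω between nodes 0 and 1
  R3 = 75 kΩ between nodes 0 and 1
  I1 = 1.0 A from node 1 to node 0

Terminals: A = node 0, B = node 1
All resistors sit directly between nodes 0 and 1, so they are in parallel and share one voltage V; the full source current 1 A splits among them.
1/R_par = 1/15 + 1/22 + 1/75000 = 0.1121 S  =>  R_par = 8.918 Ω
V = I × R_par = 1 × 8.918 = 8.918 V
I_R3 = V/R3 = 8.918/75000 = 0.0001189 A

Final answer: 0.0001189 A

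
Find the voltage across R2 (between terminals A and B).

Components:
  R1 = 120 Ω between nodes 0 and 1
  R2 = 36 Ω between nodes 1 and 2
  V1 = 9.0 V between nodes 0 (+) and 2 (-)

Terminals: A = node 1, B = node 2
R1 and R2 are in series across V1 (node 0 → node 1 → node 2), and the output A–B is taken across R2, so this is a voltage divider.
Series current: I = V1/(R1 + R2) = 9/(120 + 36) = 9/156 = 0.05769 A
V_R2 = I × R2 = V1 × R2/(R1 + R2) = 9 × 36/156 = 2.077 V

Final answer: 2.077 V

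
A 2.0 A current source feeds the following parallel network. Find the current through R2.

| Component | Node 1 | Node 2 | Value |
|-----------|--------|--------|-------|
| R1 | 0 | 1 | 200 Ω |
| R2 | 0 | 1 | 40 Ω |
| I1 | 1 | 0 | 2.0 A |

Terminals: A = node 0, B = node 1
All resistors sit directly between nodes 0 and 1, so they are in parallel and share one voltage V; the full source current 2 A splits among them.
1/R_par = 1/200 + 1/40 = 0.03 S  =>  R_par = 33.33 Ω
V = I × R_par = 2 × 33.33 = 66.67 V
I_R2 = V/R2 = 66.67/40 = 1.667 A

Final answer: 1.667 A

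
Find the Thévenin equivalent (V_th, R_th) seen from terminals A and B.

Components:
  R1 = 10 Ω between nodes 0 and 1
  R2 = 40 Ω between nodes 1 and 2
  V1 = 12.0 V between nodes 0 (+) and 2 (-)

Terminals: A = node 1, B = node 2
Step 1 — V_th is the open-circuit voltage V_A - V_B (nothing connected across the terminals).
Nodal analysis, taking node 2 as the 0 V reference.
Source V1 fixes V_0 = 12 V.
KCL at each unknown node (sum of currents leaving = 0; resistances in Ω):
  Node 1: (V_1 - 12)/10 + (V_1 - 0)/40 = 0
Collecting terms: 0.125 × V_1 = 1.2  =>  V_1 = 9.6 V
V_th = V_1 - V_2 = 9.6 - 0 = 9.6 V
Step 2 — R_th: zero the source — replace V1 by a short circuit (node 2 merges into node 0) — and find the resistance seen between A (node 1) and B (node 0).
Reduce the network between node 1 (A) and node 0 (B) by series/parallel combination:
  Rp1 = R1 ‖ R2 (parallel, both between nodes 0 and 1) = 1/(1/10 + 1/40) = 8 Ω
R_th = 8 Ω

Final answer: V_th = 9.6 V, R_th = 8 Ω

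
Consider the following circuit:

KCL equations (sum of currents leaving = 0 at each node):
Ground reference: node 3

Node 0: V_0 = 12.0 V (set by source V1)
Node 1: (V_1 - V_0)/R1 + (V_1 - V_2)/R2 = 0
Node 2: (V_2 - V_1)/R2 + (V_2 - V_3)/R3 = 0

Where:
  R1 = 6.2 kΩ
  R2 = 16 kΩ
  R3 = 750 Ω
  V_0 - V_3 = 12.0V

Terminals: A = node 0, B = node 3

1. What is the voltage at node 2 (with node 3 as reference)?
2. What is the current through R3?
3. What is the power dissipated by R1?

Nodal analysis, taking node 3 as the 0 V reference.
Source V1 fixes V_0 = 12 V.
KCL at each unknown node (sum of currents leaving = 0; resistances in Ω):
  Node 1: (V_1 - 12)/6200 + (V_1 - V_2)/16000 = 0
  Node 2: (V_2 - V_1)/16000 + (V_2 - 0)/750 = 0
Collecting terms (coefficients in siemens):
  0.0002238·V_1 - 0.0000625·V_2 = 0.001935
  0.001396·V_2 - 0.0000625·V_1 = 0
Determinant D = (0.0002238)(0.001396) - (-0.0000625)(-0.0000625) = 0.0000003085
V_1 = [(0.001935)(0.001396) - (-0.0000625)(0)]/D = 8.758 V
V_2 = [(0.0002238)(0) - (0.001935)(-0.0000625)]/D = 0.3922 V
Part 1:
  Read off the nodal solution: V_2 = 0.3922 V
Part 2:
  I_R3 = (V_2 - V_3)/R3 = (0.3922 - 0)/750 = 0.0005229 A
  Magnitude: I_R3 = 0.0005229 A
Part 3:
  I_R1 = (V_0 - V_1)/R1 = (12 - 8.758)/6200 = 0.0005229 A
  P_R1 = I_R1² × R1 = (0.0005229)² × 6200 = 0.001695 W

Final answers:
1. V_2 = 0.3922 V
2. I_R3 = 0.0005229 A
3. P_R1 = 0.001695 W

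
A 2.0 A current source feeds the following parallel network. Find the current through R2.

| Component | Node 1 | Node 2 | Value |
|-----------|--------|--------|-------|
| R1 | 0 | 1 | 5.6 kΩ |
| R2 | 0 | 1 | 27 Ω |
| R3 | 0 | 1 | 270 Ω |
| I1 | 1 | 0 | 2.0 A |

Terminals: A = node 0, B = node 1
All resistors sit directly between nodes 0 and 1, so they are in parallel and share one voltage V; the full source current 2 A splits among them.
1/R_par = 1/5600 + 1/27 + 1/270 = 0.04092 S  =>  R_par = 24.44 Ω
V = I × R_par = 2 × 24.44 = 48.88 V
I_R2 = V/R2 = 48.88/27 = 1.81 A

Final answer: 1.81 A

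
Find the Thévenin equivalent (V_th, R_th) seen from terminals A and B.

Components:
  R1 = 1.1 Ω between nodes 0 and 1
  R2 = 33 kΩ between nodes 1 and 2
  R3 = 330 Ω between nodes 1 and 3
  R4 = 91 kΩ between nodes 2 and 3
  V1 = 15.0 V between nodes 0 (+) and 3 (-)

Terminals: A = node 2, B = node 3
Step 1 — V_th is the open-circuit voltage V_A - V_B (nothing connected across the terminals).
Nodal analysis, taking node 3 as the 0 V reference.
Source V1 fixes V_0 = 15 V.
KCL at each unknown node (sum of currents leaving = 0; resistances in Ω):
  Node 1: (V_1 - 15)/1.1 + (V_1 - V_2)/33000 + (V_1 - 0)/330 = 0
  Node 2: (V_2 - V_1)/33000 + (V_2 - 0)/91000 = 0
Collecting terms (coefficients in siemens):
  0.9122·V_1 - 0.0000303·V_2 = 13.64
  0.00004129·V_2 - 0.0000303·V_1 = 0
Determinant D = (0.9122)(0.00004129) - (-0.0000303)(-0.0000303) = 0.00003766
V_1 = [(13.64)(0.00004129) - (-0.0000303)(0)]/D = 14.95 V
V_2 = [(0.9122)(0) - (13.64)(-0.0000303)]/D = 10.97 V
V_th = V_2 - V_3 = 10.97 - 0 = 10.97 V
Step 2 — R_th: zero the source — replace V1 by a short circuit (node 3 merges into node 0) — and find the resistance seen between A (node 2) and B (node 0).
Reduce the network between node 2 (A) and node 0 (B) by series/parallel combination:
  Rp1 = R1 ‖ R3 (parallel, both between nodes 0 and 1) = 1/(1/1.1 + 1/330) = 1.096 Ω
  Rs1 = R2 + Rp1 (series, joined only at node 1) = 33000 + 1.096 = 33000 Ω
  Rp2 = R4 ‖ Rs1 (parallel, both between nodes 0 and 2) = 1/(1/91000 + 1/33000) = 24220 Ω
R_th = 24.22 kΩ

Final answer: V_th = 10.97 V, R_th = 24.22 kΩ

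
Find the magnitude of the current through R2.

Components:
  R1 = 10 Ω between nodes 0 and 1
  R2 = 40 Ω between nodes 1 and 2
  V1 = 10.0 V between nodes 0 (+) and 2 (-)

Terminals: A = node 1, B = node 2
Nodal analysis, taking node 2 as the 0 V reference.
Source V1 fixes V_0 = 10 V.
KCL at each unknown node (sum of currents leaving = 0; resistances in Ω):
  Node 1: (V_1 - 10)/10 + (V_1 - 0)/40 = 0
Collecting terms: 0.125 × V_1 = 1  =>  V_1 = 8 V
I_R2 = (V_1 - V_2)/R2 = (8 - 0)/40 = 0.2 A
|I_R2| = 0.2 A

Final answer: |I_R2| = 0.2 A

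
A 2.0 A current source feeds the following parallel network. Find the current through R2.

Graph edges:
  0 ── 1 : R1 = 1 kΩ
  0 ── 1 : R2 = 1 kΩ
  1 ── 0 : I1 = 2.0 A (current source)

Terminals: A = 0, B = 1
All resistors sit directly between nodes 0 and 1, so they are in parallel and share one voltage V; the full source current 2 A splits among them.
1/R_par = 1/1000 + 1/1000 = 0.002 S  =>  R_par = 500 Ω
V = I × R_par = 2 × 500 = 1000 V
I_R2 = V/R2 = 1000/1000 = 1 A

Final answer: 1 A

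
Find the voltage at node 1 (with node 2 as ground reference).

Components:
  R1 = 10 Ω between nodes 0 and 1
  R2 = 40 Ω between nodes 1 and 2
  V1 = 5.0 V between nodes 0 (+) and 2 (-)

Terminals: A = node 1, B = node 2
Nodal analysis, taking node 2 as the 0 V reference.
Source V1 fixes V_0 = 5 V.
KCL at each unknown node (sum of currents leaving = 0; resistances in Ω):
  Node 1: (V_1 - 5)/10 + (V_1 - 0)/40 = 0
Collecting terms: 0.125 × V_1 = 0.5  =>  V_1 = 4 V
The requested potential is V_1 = 4 V.

Final answer: V_1 = 4 V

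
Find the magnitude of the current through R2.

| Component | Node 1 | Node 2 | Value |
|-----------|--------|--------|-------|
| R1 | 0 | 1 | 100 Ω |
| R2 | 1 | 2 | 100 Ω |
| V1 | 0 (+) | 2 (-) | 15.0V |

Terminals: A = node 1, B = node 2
Nodal analysis, taking node 2 as the 0 V reference.
Source V1 fixes V_0 = 15 V.
KCL at each unknown node (sum of currents leaving = 0; resistances in Ω):
  Node 1: (V_1 - 15)/100 + (V_1 - 0)/100 = 0
Collecting terms: 0.02 × V_1 = 0.15  =>  V_1 = 7.5 V
I_R2 = (V_1 - V_2)/R2 = (7.5 - 0)/100 = 0.075 A
|I_R2| = 0.075 A

Final answer: |I_R2| = 0.075 A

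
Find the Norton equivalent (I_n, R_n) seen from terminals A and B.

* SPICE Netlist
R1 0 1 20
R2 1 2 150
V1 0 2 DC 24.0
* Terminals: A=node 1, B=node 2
Find the Thévenin equivalent first; then I_n = V_th/R_th and R_n = R_th.
Step 1 — V_th is the open-circuit voltage V_A - V_B (nothing connected across the terminals).
Nodal analysis, taking node 2 as the 0 V reference.
Source V1 fixes V_0 = 24 V.
KCL at each unknown node (sum of currents leaving = 0; resistances in Ω):
  Node 1: (V_1 - 24)/20 + (V_1 - 0)/150 = 0
Collecting terms: 0.05667 × V_1 = 1.2  =>  V_1 = 21.18 V
V_th = V_1 - V_2 = 21.18 - 0 = 21.18 V
Step 2 — R_th: zero the source — replace V1 by a short circuit (node 2 merges into node 0) — and find the resistance seen between A (node 1) and B (node 0).
Reduce the network between node 1 (A) and node 0 (B) by series/parallel combination:
  Rp1 = R1 ‖ R2 (parallel, both between nodes 0 and 1) = 1/(1/20 + 1/150) = 17.65 Ω
R_th = 17.65 Ω
I_n = V_th/R_th = 21.18/17.65 = 1.2 A, and R_n = R_th = 17.65 Ω

Final answer: I_n = 1.2 A, R_n = 17.65 Ω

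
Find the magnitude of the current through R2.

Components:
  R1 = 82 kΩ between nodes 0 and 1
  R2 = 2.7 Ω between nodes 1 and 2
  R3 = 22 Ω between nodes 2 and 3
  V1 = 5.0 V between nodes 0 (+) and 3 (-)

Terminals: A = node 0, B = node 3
Nodal analysis, taking node 3 as the 0 V reference.
Source V1 fixes V_0 = 5 V.
KCL at each unknown node (sum of currents leaving = 0; resistances in Ω):
  Node 1: (V_1 - 5)/82000 + (V_1 - V_2)/2.7 = 0
  Node 2: (V_2 - V_1)/2.7 + (V_2 - 0)/22 = 0
Collecting terms (coefficients in siemens):
  0.3704·V_1 - 0.3704·V_2 = 0.00006098
  0.4158·V_2 - 0.3704·V_1 = 0
Determinant D = (0.3704)(0.4158) - (-0.3704)(-0.3704) = 0.01684
V_1 = [(0.00006098)(0.4158) - (-0.3704)(0)]/D = 0.001506 V
V_2 = [(0.3704)(0) - (0.00006098)(-0.3704)]/D = 0.001341 V
I_R2 = (V_1 - V_2)/R2 = (0.001506 - 0.001341)/2.7 = 0.00006096 A
|I_R2| = 0.00006096 A

Final answer: |I_R2| = 6.096e-05 A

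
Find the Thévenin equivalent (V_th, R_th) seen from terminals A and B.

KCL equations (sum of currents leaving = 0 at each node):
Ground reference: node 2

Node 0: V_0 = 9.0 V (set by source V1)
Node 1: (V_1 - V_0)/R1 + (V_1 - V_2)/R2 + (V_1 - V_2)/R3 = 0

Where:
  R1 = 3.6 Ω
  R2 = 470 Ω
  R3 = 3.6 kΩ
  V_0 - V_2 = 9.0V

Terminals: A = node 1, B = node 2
Step 1 — V_th is the open-circuit voltage V_A - V_B (nothing connected across the terminals).
Nodal analysis, taking node 2 as the 0 V reference.
Source V1 fixes V_0 = 9 V.
KCL at each unknown node (sum of currents leaving = 0; resistances in Ω):
  Node 1: (V_1 - 9)/3.6 + (V_1 - 0)/470 + (V_1 - 0)/3600 = 0
Collecting terms: 0.2802 × V_1 = 2.5  =>  V_1 = 8.923 V
V_th = V_1 - V_2 = 8.923 - 0 = 8.923 V
Step 2 — R_th: zero the source — replace V1 by a short circuit (node 2 merges into node 0) — and find the resistance seen between A (node 1) and B (node 0).
Reduce the network between node 1 (A) and node 0 (B) by series/parallel combination:
  Rp1 = R1 ‖ R2 ‖ R3 (parallel, all between nodes 0 and 1) = 1/(1/3.6 + 1/470 + 1/3600) = 3.569 Ω
R_th = 3.569 Ω

Final answer: V_th = 8.923 V, R_th = 3.569 Ω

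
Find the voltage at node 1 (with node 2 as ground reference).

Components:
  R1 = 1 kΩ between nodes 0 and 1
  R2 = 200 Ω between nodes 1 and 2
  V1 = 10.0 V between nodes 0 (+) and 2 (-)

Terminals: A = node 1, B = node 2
Nodal analysis, taking node 2 as the 0 V reference.
Source V1 fixes V_0 = 10 V.
KCL at each unknown node (sum of currents leaving = 0; resistances in Ω):
  Node 1: (V_1 - 10)/1000 + (V_1 - 0)/200 = 0
Collecting terms: 0.006 × V_1 = 0.01  =>  V_1 = 1.667 V
The requested potential is V_1 = 1.667 V.

Final answer: V_1 = 1.667 V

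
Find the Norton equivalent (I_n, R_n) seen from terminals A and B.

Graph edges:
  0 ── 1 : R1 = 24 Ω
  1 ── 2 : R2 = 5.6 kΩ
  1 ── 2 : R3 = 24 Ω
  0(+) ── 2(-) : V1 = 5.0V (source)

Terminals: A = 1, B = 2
Find the Thévenin equivalent first; then I_n = V_th/R_th and R_n = R_th.
Step 1 — V_th is the open-circuit voltage V_A - V_B (nothing connected across the terminals).
Nodal analysis, taking node 2 as the 0 V reference.
Source V1 fixes V_0 = 5 V.
KCL at each unknown node (sum of currents leaving = 0; resistances in Ω):
  Node 1: (V_1 - 5)/24 + (V_1 - 0)/5600 + (V_1 - 0)/24 = 0
Collecting terms: 0.08351 × V_1 = 0.2083  =>  V_1 = 2.495 V
V_th = V_1 - V_2 = 2.495 - 0 = 2.495 V
Step 2 — R_th: zero the source — replace V1 by a short circuit (node 2 merges into node 0) — and find the resistance seen between A (node 1) and B (node 0).
Reduce the network between node 1 (A) and node 0 (B) by series/parallel combination:
  Rp1 = R1 ‖ R2 ‖ R3 (parallel, all between nodes 0 and 1) = 1/(1/24 + 1/5600 + 1/24) = 11.97 Ω
R_th = 11.97 Ω
I_n = V_th/R_th = 2.495/11.97 = 0.2083 A, and R_n = R_th = 11.97 Ω

Final answer: I_n = 0.2083 A, R_n = 11.97 Ω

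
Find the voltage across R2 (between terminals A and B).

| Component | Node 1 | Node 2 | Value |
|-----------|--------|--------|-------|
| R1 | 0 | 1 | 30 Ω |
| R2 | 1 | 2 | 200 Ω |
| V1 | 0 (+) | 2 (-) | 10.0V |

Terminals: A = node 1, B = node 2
R1 and R2 are in series across V1 (node 0 → node 1 → node 2), and the output A–B is taken across R2, so this is a voltage divider.
Series current: I = V1/(R1 + R2) = 10/(30 + 200) = 10/230 = 0.04348 A
V_R2 = I × R2 = V1 × R2/(R1 + R2) = 10 × 200/230 = 8.696 V

Final answer: 8.696 V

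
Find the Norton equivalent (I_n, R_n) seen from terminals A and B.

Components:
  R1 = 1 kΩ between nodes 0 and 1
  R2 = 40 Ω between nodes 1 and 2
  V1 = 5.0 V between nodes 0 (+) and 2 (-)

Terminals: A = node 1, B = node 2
Find the Thévenin equivalent first; then I_n = V_th/R_th and R_n = R_th.
Step 1 — V_th is the open-circuit voltage V_A - V_B (nothing connected across the terminals).
Nodal analysis, taking node 2 as the 0 V reference.
Source V1 fixes V_0 = 5 V.
KCL at each unknown node (sum of currents leaving = 0; resistances in Ω):
  Node 1: (V_1 - 5)/1000 + (V_1 - 0)/40 = 0
Collecting terms: 0.026 × V_1 = 0.005  =>  V_1 = 0.1923 V
V_th = V_1 - V_2 = 0.1923 - 0 = 0.1923 V
Step 2 — R_th: zero the source — replace V1 by a short circuit (node 2 merges into node 0) — and find the resistance seen between A (node 1) and B (node 0).
Reduce the network between node 1 (A) and node 0 (B) by series/parallel combination:
  Rp1 = R1 ‖ R2 (parallel, both between nodes 0 and 1) = 1/(1/1000 + 1/40) = 38.46 Ω
R_th = 38.46 Ω
I_n = V_th/R_th = 0.1923/38.46 = 0.005 A, and R_n = R_th = 38.46 Ω

Final answer: I_n = 0.005 A, R_n = 38.46 Ω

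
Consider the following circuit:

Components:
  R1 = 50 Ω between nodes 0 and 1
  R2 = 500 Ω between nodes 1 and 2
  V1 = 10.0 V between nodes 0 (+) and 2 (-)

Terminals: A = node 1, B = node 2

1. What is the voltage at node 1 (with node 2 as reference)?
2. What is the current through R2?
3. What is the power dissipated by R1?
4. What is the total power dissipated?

Nodal analysis, taking node 2 as the 0 V reference.
Source V1 fixes V_0 = 10 V.
KCL at each unknown node (sum of currents leaving = 0; resistances in Ω):
  Node 1: (V_1 - 10)/50 + (V_1 - 0)/500 = 0
Collecting terms: 0.022 × V_1 = 0.2  =>  V_1 = 9.091 V
Part 1:
  Read off the nodal solution: V_1 = 9.091 V
Part 2:
  I_R2 = (V_1 - V_2)/R2 = (9.091 - 0)/500 = 0.01818 A
  Magnitude: I_R2 = 0.01818 A
Part 3:
  I_R1 = (V_0 - V_1)/R1 = (10 - 9.091)/50 = 0.01818 A
  P_R1 = I_R1² × R1 = (0.01818)² × 50 = 0.01653 W
Part 4:
  Power in each resistor, P = (ΔV)²/R:
    P_R1 = (10 - 9.091)²/50 = 0.01653 W
    P_R2 = (9.091 - 0)²/500 = 0.1653 W
  P_total = P_R1 + P_R2 = 0.1818 W

Final answers:
1. V_1 = 9.091 V
2. I_R2 = 0.01818 A
3. P_R1 = 0.01653 W
4. P_total = 0.1818 W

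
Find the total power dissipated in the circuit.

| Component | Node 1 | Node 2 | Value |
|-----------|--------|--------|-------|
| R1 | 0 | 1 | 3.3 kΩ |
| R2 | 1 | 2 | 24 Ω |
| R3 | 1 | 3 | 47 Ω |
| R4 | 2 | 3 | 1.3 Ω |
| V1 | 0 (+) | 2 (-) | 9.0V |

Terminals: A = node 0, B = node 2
Nodal analysis, taking node 2 as the 0 V reference.
Source V1 fixes V_0 = 9 V.
KCL at each unknown node (sum of currents leaving = 0; resistances in Ω):
  Node 1: (V_1 - 9)/3300 + (V_1 - 0)/24 + (V_1 - V_3)/47 = 0
  Node 3: (V_3 - V_1)/47 + (V_3 - 0)/1.3 = 0
Collecting terms (coefficients in siemens):
  0.06325·V_1 - 0.02128·V_3 = 0.002727
  0.7905·V_3 - 0.02128·V_1 = 0
Determinant D = (0.06325)(0.7905) - (-0.02128)(-0.02128) = 0.04954
V_1 = [(0.002727)(0.7905) - (-0.02128)(0)]/D = 0.04352 V
V_3 = [(0.06325)(0) - (0.002727)(-0.02128)]/D = 0.001171 V
Power in each resistor, P = (ΔV)²/R:
  P_R1 = (9 - 0.04352)²/3300 = 0.02431 W
  P_R2 = (0.04352 - 0)²/24 = 0.0000789 W
  P_R3 = (0.04352 - 0.001171)²/47 = 0.00003815 W
  P_R4 = (0 - 0.001171)²/1.3 = 0.000001055 W
P_total = P_R1 + P_R2 + P_R3 + P_R4 = 0.02443 W

Final answer: 0.02443 W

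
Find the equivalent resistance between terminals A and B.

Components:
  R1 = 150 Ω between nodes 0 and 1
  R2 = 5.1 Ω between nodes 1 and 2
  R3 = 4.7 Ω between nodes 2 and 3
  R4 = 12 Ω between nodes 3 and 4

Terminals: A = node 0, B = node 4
Reduce the network between node 0 (A) and node 4 (B) by series/parallel combination:
  Rs1 = R1 + R2 (series, joined only at node 1) = 150 + 5.1 = 155.1 Ω
  Rs2 = R3 + Rs1 (series, joined only at node 2) = 4.7 + 155.1 = 159.8 Ω
  Rs3 = R4 + Rs2 (series, joined only at node 3) = 12 + 159.8 = 171.8 Ω
R_eq = 171.8 Ω

Final answer: 171.8 Ω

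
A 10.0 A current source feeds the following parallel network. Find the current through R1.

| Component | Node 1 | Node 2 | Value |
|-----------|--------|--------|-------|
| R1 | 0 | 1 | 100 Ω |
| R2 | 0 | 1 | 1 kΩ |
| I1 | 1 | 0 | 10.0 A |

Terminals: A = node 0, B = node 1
All resistors sit directly between nodes 0 and 1, so they are in parallel and share one voltage V; the full source current 10 A splits among them.
1/R_par = 1/100 + 1/1000 = 0.011 S  =>  R_par = 90.91 Ω
V = I × R_par = 10 × 90.91 = 909.1 V
I_R1 = V/R1 = 909.1/100 = 9.091 A

Final answer: 9.091 A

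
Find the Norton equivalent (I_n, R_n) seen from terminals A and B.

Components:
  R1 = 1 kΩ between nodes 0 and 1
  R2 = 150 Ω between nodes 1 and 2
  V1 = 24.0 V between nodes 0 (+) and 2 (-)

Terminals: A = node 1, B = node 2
Find the Thévenin equivalent first; then I_n = V_th/R_th and R_n = R_th.
Step 1 — V_th is the open-circuit voltage V_A - V_B (nothing connected across the terminals).
Nodal analysis, taking node 2 as the 0 V reference.
Source V1 fixes V_0 = 24 V.
KCL at each unknown node (sum of currents leaving = 0; resistances in Ω):
  Node 1: (V_1 - 24)/1000 + (V_1 - 0)/150 = 0
Collecting terms: 0.007667 × V_1 = 0.024  =>  V_1 = 3.13 V
V_th = V_1 - V_2 = 3.13 - 0 = 3.13 V
Step 2 — R_th: zero the source — replace V1 by a short circuit (node 2 merges into node 0) — and find the resistance seen between A (node 1) and B (node 0).
Reduce the network between node 1 (A) and node 0 (B) by series/parallel combination:
  Rp1 = R1 ‖ R2 (parallel, both between nodes 0 and 1) = 1/(1/1000 + 1/150) = 130.4 Ω
R_th = 130.4 Ω
I_n = V_th/R_th = 3.13/130.4 = 0.024 A, and R_n = R_th = 130.4 Ω

Final answer: I_n = 0.024 A, R_n = 130.4 Ω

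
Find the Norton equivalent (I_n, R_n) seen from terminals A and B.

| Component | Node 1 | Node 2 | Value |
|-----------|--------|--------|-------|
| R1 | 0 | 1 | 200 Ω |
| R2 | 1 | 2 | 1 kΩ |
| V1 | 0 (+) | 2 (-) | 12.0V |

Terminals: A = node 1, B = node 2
Find the Thévenin equivalent first; then I_n = V_th/R_th and R_n = R_th.
Step 1 — V_th is the open-circuit voltage V_A - V_B (nothing connected across the terminals).
Nodal analysis, taking node 2 as the 0 V reference.
Source V1 fixes V_0 = 12 V.
KCL at each unknown node (sum of currents leaving = 0; resistances in Ω):
  Node 1: (V_1 - 12)/200 + (V_1 - 0)/1000 = 0
Collecting terms: 0.006 × V_1 = 0.06  =>  V_1 = 10 V
V_th = V_1 - V_2 = 10 - 0 = 10 V
Step 2 — R_th: zero the source — replace V1 by a short circuit (node 2 merges into node 0) — and find the resistance seen between A (node 1) and B (node 0).
Reduce the network between node 1 (A) and node 0 (B) by series/parallel combination:
  Rp1 = R1 ‖ R2 (parallel, both between nodes 0 and 1) = 1/(1/200 + 1/1000) = 166.7 Ω
R_th = 166.7 Ω
I_n = V_th/R_th = 10/166.7 = 0.06 A, and R_n = R_th = 166.7 Ω

Final answer: I_n = 0.06 A, R_n = 166.7 Ω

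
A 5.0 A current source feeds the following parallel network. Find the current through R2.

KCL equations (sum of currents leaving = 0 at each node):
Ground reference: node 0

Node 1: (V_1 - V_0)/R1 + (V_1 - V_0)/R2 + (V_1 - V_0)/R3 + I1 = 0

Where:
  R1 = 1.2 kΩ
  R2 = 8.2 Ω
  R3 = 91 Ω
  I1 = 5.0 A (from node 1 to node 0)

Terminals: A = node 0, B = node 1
All resistors sit directly between nodes 0 and 1, so they are in parallel and share one voltage V; the full source current 5 A splits among them.
1/R_par = 1/1200 + 1/8.2 + 1/91 = 0.1338 S  =>  R_par = 7.475 Ω
V = I × R_par = 5 × 7.475 = 37.38 V
I_R2 = V/R2 = 37.38/8.2 = 4.558 A

Final answer: 4.558 A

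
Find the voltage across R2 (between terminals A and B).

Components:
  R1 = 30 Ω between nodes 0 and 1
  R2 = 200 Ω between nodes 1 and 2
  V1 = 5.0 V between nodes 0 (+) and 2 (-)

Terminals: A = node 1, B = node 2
R1 and R2 are in series across V1 (node 0 → node 1 → node 2), and the output A–B is taken across R2, so this is a voltage divider.
Series current: I = V1/(R1 + R2) = 5/(30 + 200) = 5/230 = 0.02174 A
V_R2 = I × R2 = V1 × R2/(R1 + R2) = 5 × 200/230 = 4.348 V

Final answer: 4.348 V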